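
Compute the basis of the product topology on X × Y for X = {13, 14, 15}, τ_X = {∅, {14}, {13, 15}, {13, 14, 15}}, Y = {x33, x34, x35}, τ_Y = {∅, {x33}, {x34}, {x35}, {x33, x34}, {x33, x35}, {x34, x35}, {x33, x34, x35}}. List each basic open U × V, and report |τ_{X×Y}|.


Basis B = {∅ × ∅, {14} × {x33}, {14} × {x34}, {14} × {x35}, {13, 15} × {x33}, {13, 15} × {x34}, {13, 15} × {x35}, {14} × {x33, x34}, {14} × {x33, x35}, {14} × {x34, x35}, {13, 14, 15} × {x33}, {13, 14, 15} × {x34}, {13, 14, 15} × {x35}, {14} × {x33, x34, x35}, {13, 15} × {x33, x34}, {13, 15} × {x33, x35}, {13, 15} × {x34, x35}, {13, 15} × {x33, x34, x35}, {13, 14, 15} × {x33, x34}, {13, 14, 15} × {x33, x35}, {13, 14, 15} × {x34, x35}, {13, 14, 15} × {x33, x34, x35}}; |τ_{X×Y}| = 64.

Enumerate products U × V with U ∈ τ_X, V ∈ τ_Y (deduplicated):
  ∅ × ∅ = {} (∅)
  {14} × {x33} = {(14,x33)}
  {14} × {x34} = {(14,x34)}
  {14} × {x35} = {(14,x35)}
  {13, 15} × {x33} = {(13,x33), (15,x33)}
  {13, 15} × {x34} = {(13,x34), (15,x34)}
  {13, 15} × {x35} = {(13,x35), (15,x35)}
  {14} × {x33, x34} = {(14,x33), (14,x34)}
  {14} × {x33, x35} = {(14,x33), (14,x35)}
  {14} × {x34, x35} = {(14,x34), (14,x35)}
  {13, 14, 15} × {x33} = {(13,x33), (14,x33), (15,x33)}
  {13, 14, 15} × {x34} = {(13,x34), (14,x34), (15,x34)}
  {13, 14, 15} × {x35} = {(13,x35), (14,x35), (15,x35)}
  {14} × {x33, x34, x35} = {(14,x33), (14,x34), (14,x35)}
  {13, 15} × {x33, x34} = {(13,x33), (13,x34), (15,x33), (15,x34)}
  {13, 15} × {x33, x35} = {(13,x33), (13,x35), (15,x33), (15,x35)}
  {13, 15} × {x34, x35} = {(13,x34), (13,x35), (15,x34), (15,x35)}
  {13, 15} × {x33, x34, x35} = {(13,x33), (13,x34), (13,x35), (15,x33), (15,x34), (15,x35)}
  {13, 14, 15} × {x33, x34} = {(13,x33), (13,x34), (14,x33), (14,x34), (15,x33), (15,x34)}
  {13, 14, 15} × {x33, x35} = {(13,x33), (13,x35), (14,x33), (14,x35), (15,x33), (15,x35)}
  {13, 14, 15} × {x34, x35} = {(13,x34), (13,x35), (14,x34), (14,x35), (15,x34), (15,x35)}
  {13, 14, 15} × {x33, x34, x35} = {(13,x33), (13,x34), (13,x35), (14,x33), (14,x34), (14,x35), (15,x33), (15,x34), (15,x35)}
These 22 distinct sets form the basis B.
Close under arbitrary unions to get τ_{X×Y}; counting gives |τ_{X×Y}| = 64.


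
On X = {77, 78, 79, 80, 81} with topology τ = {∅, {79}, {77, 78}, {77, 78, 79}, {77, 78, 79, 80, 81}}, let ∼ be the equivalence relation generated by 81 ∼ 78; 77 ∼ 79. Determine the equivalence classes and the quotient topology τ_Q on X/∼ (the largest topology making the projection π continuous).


X/∼ = {[77=79], [78=81], [80]}; |τ_Q| = 2.

Equivalence classes: [77=79], [78=81], [80].
Quotient map π: X → X/∼ sends 77 ↦ [77=79], 78 ↦ [78=81], 79 ↦ [77=79], 80 ↦ [80], 81 ↦ [78=81].
For each subset V ⊆ X/∼, compute π^{-1}(V) ⊆ X and check whether π^{-1}(V) ∈ τ. V is open in τ_Q iff π^{-1}(V) ∈ τ.
  V = {}: π^{-1}(V) = ∅ ∈ τ ✓.
  V = {[77=79]}: π^{-1}(V) = {77, 79} ∉ τ ✗.
  V = {[78=81]}: π^{-1}(V) = {78, 81} ∉ τ ✗.
  V = {[77=79], [78=81]}: π^{-1}(V) = {77, 78, 79, 81} ∉ τ ✗.
  V = {[80]}: π^{-1}(V) = {80} ∉ τ ✗.
  V = {[77=79], [80]}: π^{-1}(V) = {77, 79, 80} ∉ τ ✗.
  V = {[78=81], [80]}: π^{-1}(V) = {78, 80, 81} ∉ τ ✗.
  V = {[77=79], [78=81], [80]}: π^{-1}(V) = {77, 78, 79, 80, 81} ∈ τ ✓.
Open sets in the quotient: τ_Q = {{}, {[77=79], [78=81], [80]}} (2 elements).


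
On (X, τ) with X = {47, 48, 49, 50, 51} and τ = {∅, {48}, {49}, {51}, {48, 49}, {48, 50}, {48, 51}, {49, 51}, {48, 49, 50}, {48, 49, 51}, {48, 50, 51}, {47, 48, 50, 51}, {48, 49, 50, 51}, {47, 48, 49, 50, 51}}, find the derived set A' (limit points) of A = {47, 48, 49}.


A' = {47, 50}

For each x ∈ X, list the open sets U ∈ τ with x ∈ U, then check whether U ∩ (A ∖ {x}) ≠ ∅ for every such U.
  x = 47: opens ∋ x are {47, 48, 50, 51}, {47, 48, 49, 50, 51}; each meets A ∖ {47}, so x IS a limit point.
  x = 48: open {48} ∋ x has {48} ∩ (A ∖ {48}) = ∅, so x is NOT a limit point.
  x = 49: open {49} ∋ x has {49} ∩ (A ∖ {49}) = ∅, so x is NOT a limit point.
  x = 50: opens ∋ x are {48, 50}, {48, 49, 50}, {48, 50, 51}, {47, 48, 50, 51}, {48, 49, 50, 51}, {47, 48, 49, 50, 51}; each meets A ∖ {50}, so x IS a limit point.
  x = 51: open {51} ∋ x has {51} ∩ (A ∖ {51}) = ∅, so x is NOT a limit point.
Collecting: A' = {47, 50}.


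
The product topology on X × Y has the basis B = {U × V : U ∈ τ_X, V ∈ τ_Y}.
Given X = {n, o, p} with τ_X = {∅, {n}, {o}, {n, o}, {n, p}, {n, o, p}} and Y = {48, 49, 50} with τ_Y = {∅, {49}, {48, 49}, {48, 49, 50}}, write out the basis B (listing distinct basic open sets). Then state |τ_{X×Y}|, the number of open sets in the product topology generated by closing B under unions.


Basis B = {∅ × ∅, {n} × {49}, {o} × {49}, {n} × {48, 49}, {n, o} × {49}, {n, p} × {49}, {o} × {48, 49}, {n} × {48, 49, 50}, {n, o, p} × {49}, {o} × {48, 49, 50}, {n, o} × {48, 49}, {n, p} × {48, 49}, {n, o} × {48, 49, 50}, {n, p} × {48, 49, 50}, {n, o, p} × {48, 49}, {n, o, p} × {48, 49, 50}}; |τ_{X×Y}| = 40.

Enumerate products U × V with U ∈ τ_X, V ∈ τ_Y (deduplicated):
  ∅ × ∅ = {} (∅)
  {n} × {49} = {(n,49)}
  {o} × {49} = {(o,49)}
  {n} × {48, 49} = {(n,48), (n,49)}
  {n, o} × {49} = {(n,49), (o,49)}
  {n, p} × {49} = {(n,49), (p,49)}
  {o} × {48, 49} = {(o,48), (o,49)}
  {n} × {48, 49, 50} = {(n,48), (n,49), (n,50)}
  {n, o, p} × {49} = {(n,49), (o,49), (p,49)}
  {o} × {48, 49, 50} = {(o,48), (o,49), (o,50)}
  {n, o} × {48, 49} = {(n,48), (n,49), (o,48), (o,49)}
  {n, p} × {48, 49} = {(n,48), (n,49), (p,48), (p,49)}
  {n, o} × {48, 49, 50} = {(n,48), (n,49), (n,50), (o,48), (o,49), (o,50)}
  {n, p} × {48, 49, 50} = {(n,48), (n,49), (n,50), (p,48), (p,49), (p,50)}
  {n, o, p} × {48, 49} = {(n,48), (n,49), (o,48), (o,49), (p,48), (p,49)}
  {n, o, p} × {48, 49, 50} = {(n,48), (n,49), (n,50), (o,48), (o,49), (o,50), (p,48), (p,49), (p,50)}
These 16 distinct sets form the basis B.
Close under arbitrary unions to get τ_{X×Y}; counting gives |τ_{X×Y}| = 40.


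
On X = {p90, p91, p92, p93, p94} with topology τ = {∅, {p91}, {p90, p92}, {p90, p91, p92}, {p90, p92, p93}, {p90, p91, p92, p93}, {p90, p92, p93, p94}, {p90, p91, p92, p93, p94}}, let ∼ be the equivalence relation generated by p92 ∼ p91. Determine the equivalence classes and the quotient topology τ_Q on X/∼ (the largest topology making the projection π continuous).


X/∼ = {[p90], [p91=p92], [p93], [p94]}; |τ_Q| = 4.

Equivalence classes: [p90], [p91=p92], [p93], [p94].
Quotient map π: X → X/∼ sends p90 ↦ [p90], p91 ↦ [p91=p92], p92 ↦ [p91=p92], p93 ↦ [p93], p94 ↦ [p94].
For each subset V ⊆ X/∼, compute π^{-1}(V) ⊆ X and check whether π^{-1}(V) ∈ τ. V is open in τ_Q iff π^{-1}(V) ∈ τ.
  V = {}: π^{-1}(V) = ∅ ∈ τ ✓.
  V = {[p90]}: π^{-1}(V) = {p90} ∉ τ ✗.
  V = {[p91=p92]}: π^{-1}(V) = {p91, p92} ∉ τ ✗.
  V = {[p90], [p91=p92]}: π^{-1}(V) = {p90, p91, p92} ∈ τ ✓.
  V = {[p93]}: π^{-1}(V) = {p93} ∉ τ ✗.
  V = {[p90], [p93]}: π^{-1}(V) = {p90, p93} ∉ τ ✗.
  V = {[p91=p92], [p93]}: π^{-1}(V) = {p91, p92, p93} ∉ τ ✗.
  V = {[p90], [p91=p92], [p93]}: π^{-1}(V) = {p90, p91, p92, p93} ∈ τ ✓.
  V = {[p94]}: π^{-1}(V) = {p94} ∉ τ ✗.
  V = {[p90], [p94]}: π^{-1}(V) = {p90, p94} ∉ τ ✗.
  V = {[p91=p92], [p94]}: π^{-1}(V) = {p91, p92, p94} ∉ τ ✗.
  V = {[p90], [p91=p92], [p94]}: π^{-1}(V) = {p90, p91, p92, p94} ∉ τ ✗.
  V = {[p93], [p94]}: π^{-1}(V) = {p93, p94} ∉ τ ✗.
  V = {[p90], [p93], [p94]}: π^{-1}(V) = {p90, p93, p94} ∉ τ ✗.
  V = {[p91=p92], [p93], [p94]}: π^{-1}(V) = {p91, p92, p93, p94} ∉ τ ✗.
  V = {[p90], [p91=p92], [p93], [p94]}: π^{-1}(V) = {p90, p91, p92, p93, p94} ∈ τ ✓.
Open sets in the quotient: τ_Q = {{}, {[p90], [p91=p92]}, {[p90], [p91=p92], [p93]}, {[p90], [p91=p92], [p93], [p94]}} (4 elements).


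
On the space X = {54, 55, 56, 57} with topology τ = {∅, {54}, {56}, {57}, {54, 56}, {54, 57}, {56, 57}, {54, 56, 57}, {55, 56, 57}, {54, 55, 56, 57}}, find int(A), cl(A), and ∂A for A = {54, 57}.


int(A) = {54, 57}, cl(A) = {54, 55, 57}, ∂A = {55}.

Closed sets in (X, τ) are complements of opens:
  closed(X, τ) = {∅, {54}, {55}, {54, 55}, {55, 56}, {55, 57}, {54, 55, 56}, {54, 55, 57}, {55, 56, 57}, {54, 55, 56, 57}}.
int(A) = ⋃ {U ∈ τ : U ⊆ A}. Opens contained in A: ∅, {54}, {57}, {54, 57}.
Taking the union of these: int(A) = {54, 57}.
cl(A) = ⋂ {C closed : A ⊆ C}. Closed sets containing A: {54, 55, 57}, {54, 55, 56, 57}.
Intersecting these: cl(A) = {54, 55, 57}.
∂A = cl(A) ∖ int(A) = {54, 55, 57} ∖ {54, 57} = {55}.


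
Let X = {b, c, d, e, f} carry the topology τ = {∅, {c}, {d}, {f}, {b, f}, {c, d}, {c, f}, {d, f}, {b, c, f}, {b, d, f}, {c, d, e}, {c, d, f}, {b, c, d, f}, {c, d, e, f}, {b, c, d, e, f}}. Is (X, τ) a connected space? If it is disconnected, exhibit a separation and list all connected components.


(X, τ) is disconnected; components = [{b, f}, {c, d, e}].

Find clopen sets (U ∈ τ with X ∖ U ∈ τ):
  U = ∅, X ∖ U = {b, c, d, e, f} — both open, so U is clopen.
  U = {b, f}, X ∖ U = {c, d, e} — both open, so U is clopen.
  U = {c, d, e}, X ∖ U = {b, f} — both open, so U is clopen.
  U = {b, c, d, e, f}, X ∖ U = ∅ — both open, so U is clopen.
Nontrivial clopen(s) exist: e.g. {c, d, e}. So (X, τ) is disconnected.
Compute connected components by grouping points that agree on all clopens:
  component: {b, f}
  component: {c, d, e}


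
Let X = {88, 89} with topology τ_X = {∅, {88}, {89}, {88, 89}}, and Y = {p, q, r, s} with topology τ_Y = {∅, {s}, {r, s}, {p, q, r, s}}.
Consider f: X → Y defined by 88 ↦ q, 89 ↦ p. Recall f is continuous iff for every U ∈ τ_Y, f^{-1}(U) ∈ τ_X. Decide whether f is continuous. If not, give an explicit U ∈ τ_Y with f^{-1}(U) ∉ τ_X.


f IS continuous.

Compute f^{-1}(U) for each U ∈ τ_Y:
  U = ∅: f^{-1}(U) = ∅ ∈ τ_X ✓.
  U = {s}: f^{-1}(U) = ∅ ∈ τ_X ✓.
  U = {r, s}: f^{-1}(U) = ∅ ∈ τ_X ✓.
  U = {p, q, r, s}: f^{-1}(U) = {88, 89} ∈ τ_X ✓.
Every preimage lies in τ_X, so f IS continuous.


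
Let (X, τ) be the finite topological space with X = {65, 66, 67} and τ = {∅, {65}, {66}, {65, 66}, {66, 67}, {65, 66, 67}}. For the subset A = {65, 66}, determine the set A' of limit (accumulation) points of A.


A' = {67}

For each x ∈ X, list the open sets U ∈ τ with x ∈ U, then check whether U ∩ (A ∖ {x}) ≠ ∅ for every such U.
  x = 65: open {65} ∋ x has {65} ∩ (A ∖ {65}) = ∅, so x is NOT a limit point.
  x = 66: open {66} ∋ x has {66} ∩ (A ∖ {66}) = ∅, so x is NOT a limit point.
  x = 67: opens ∋ x are {66, 67}, {65, 66, 67}; each meets A ∖ {67}, so x IS a limit point.
Collecting: A' = {67}.


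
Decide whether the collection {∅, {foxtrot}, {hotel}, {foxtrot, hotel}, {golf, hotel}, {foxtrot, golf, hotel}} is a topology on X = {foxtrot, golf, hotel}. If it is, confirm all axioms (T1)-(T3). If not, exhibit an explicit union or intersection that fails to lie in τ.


τ IS a topology on X.

Axiom (T1): ∅ ∈ τ? Yes; X ∈ τ? Yes.
Axiom (T2/T3): check pairwise unions and intersections of members of τ.
All pairwise intersections and unions checked — each lies in τ. Therefore τ satisfies (T1), (T2), (T3): it IS a topology on X.


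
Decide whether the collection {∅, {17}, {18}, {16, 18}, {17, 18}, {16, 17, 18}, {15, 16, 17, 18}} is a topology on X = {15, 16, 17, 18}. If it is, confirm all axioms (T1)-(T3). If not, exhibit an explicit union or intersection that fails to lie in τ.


τ IS a topology on X.

Axiom (T1): ∅ ∈ τ? Yes; X ∈ τ? Yes.
Axiom (T2/T3): check pairwise unions and intersections of members of τ.
All pairwise intersections and unions checked — each lies in τ. Therefore τ satisfies (T1), (T2), (T3): it IS a topology on X.


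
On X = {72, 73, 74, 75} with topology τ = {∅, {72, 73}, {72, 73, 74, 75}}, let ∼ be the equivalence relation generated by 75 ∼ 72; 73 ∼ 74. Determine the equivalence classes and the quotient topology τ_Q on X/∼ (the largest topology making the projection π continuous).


X/∼ = {[72=75], [73=74]}; |τ_Q| = 2.

Equivalence classes: [72=75], [73=74].
Quotient map π: X → X/∼ sends 72 ↦ [72=75], 73 ↦ [73=74], 74 ↦ [73=74], 75 ↦ [72=75].
For each subset V ⊆ X/∼, compute π^{-1}(V) ⊆ X and check whether π^{-1}(V) ∈ τ. V is open in τ_Q iff π^{-1}(V) ∈ τ.
  V = {}: π^{-1}(V) = ∅ ∈ τ ✓.
  V = {[72=75]}: π^{-1}(V) = {72, 75} ∉ τ ✗.
  V = {[73=74]}: π^{-1}(V) = {73, 74} ∉ τ ✗.
  V = {[72=75], [73=74]}: π^{-1}(V) = {72, 73, 74, 75} ∈ τ ✓.
Open sets in the quotient: τ_Q = {{}, {[72=75], [73=74]}} (2 elements).


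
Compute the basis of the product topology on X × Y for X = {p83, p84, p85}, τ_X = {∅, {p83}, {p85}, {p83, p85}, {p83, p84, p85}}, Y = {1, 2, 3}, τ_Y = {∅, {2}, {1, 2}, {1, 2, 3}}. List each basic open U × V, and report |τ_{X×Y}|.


Basis B = {∅ × ∅, {p83} × {2}, {p85} × {2}, {p83} × {1, 2}, {p83, p85} × {2}, {p85} × {1, 2}, {p83} × {1, 2, 3}, {p83, p84, p85} × {2}, {p85} × {1, 2, 3}, {p83, p85} × {1, 2}, {p83, p85} × {1, 2, 3}, {p83, p84, p85} × {1, 2}, {p83, p84, p85} × {1, 2, 3}}; |τ_{X×Y}| = 30.

Enumerate products U × V with U ∈ τ_X, V ∈ τ_Y (deduplicated):
  ∅ × ∅ = {} (∅)
  {p83} × {2} = {(p83,2)}
  {p85} × {2} = {(p85,2)}
  {p83} × {1, 2} = {(p83,1), (p83,2)}
  {p83, p85} × {2} = {(p83,2), (p85,2)}
  {p85} × {1, 2} = {(p85,1), (p85,2)}
  {p83} × {1, 2, 3} = {(p83,1), (p83,2), (p83,3)}
  {p83, p84, p85} × {2} = {(p83,2), (p84,2), (p85,2)}
  {p85} × {1, 2, 3} = {(p85,1), (p85,2), (p85,3)}
  {p83, p85} × {1, 2} = {(p83,1), (p83,2), (p85,1), (p85,2)}
  {p83, p85} × {1, 2, 3} = {(p83,1), (p83,2), (p83,3), (p85,1), (p85,2), (p85,3)}
  {p83, p84, p85} × {1, 2} = {(p83,1), (p83,2), (p84,1), (p84,2), (p85,1), (p85,2)}
  {p83, p84, p85} × {1, 2, 3} = {(p83,1), (p83,2), (p83,3), (p84,1), (p84,2), (p84,3), (p85,1), (p85,2), (p85,3)}
These 13 distinct sets form the basis B.
Close under arbitrary unions to get τ_{X×Y}; counting gives |τ_{X×Y}| = 30.


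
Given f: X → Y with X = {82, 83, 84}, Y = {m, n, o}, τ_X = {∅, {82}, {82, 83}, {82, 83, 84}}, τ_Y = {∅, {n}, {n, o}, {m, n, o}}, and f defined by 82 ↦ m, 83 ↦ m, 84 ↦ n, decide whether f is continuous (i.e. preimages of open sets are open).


f is NOT continuous.

Compute f^{-1}(U) for each U ∈ τ_Y:
  U = ∅: f^{-1}(U) = ∅ ∈ τ_X ✓.
  U = {n}: f^{-1}(U) = {84} ∉ τ_X ✗.
  U = {n, o}: f^{-1}(U) = {84} ∉ τ_X ✗.
  U = {m, n, o}: f^{-1}(U) = {82, 83, 84} ∈ τ_X ✓.
Found U = {n} with f^{-1}(U) = {84} not in τ_X. Therefore f is NOT continuous.


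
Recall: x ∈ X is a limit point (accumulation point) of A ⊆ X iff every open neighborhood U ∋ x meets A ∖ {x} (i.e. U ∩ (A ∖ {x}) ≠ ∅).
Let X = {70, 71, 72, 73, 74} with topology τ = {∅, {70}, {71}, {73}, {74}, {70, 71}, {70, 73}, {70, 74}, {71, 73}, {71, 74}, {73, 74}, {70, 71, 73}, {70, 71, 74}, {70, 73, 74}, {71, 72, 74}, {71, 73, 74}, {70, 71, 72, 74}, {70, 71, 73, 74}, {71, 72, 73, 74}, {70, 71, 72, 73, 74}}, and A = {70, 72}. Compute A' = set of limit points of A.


A' = ∅

For each x ∈ X, list the open sets U ∈ τ with x ∈ U, then check whether U ∩ (A ∖ {x}) ≠ ∅ for every such U.
  x = 70: open {70} ∋ x has {70} ∩ (A ∖ {70}) = ∅, so x is NOT a limit point.
  x = 71: open {71} ∋ x has {71} ∩ (A ∖ {71}) = ∅, so x is NOT a limit point.
  x = 72: open {71, 72, 74} ∋ x has {71, 72, 74} ∩ (A ∖ {72}) = ∅, so x is NOT a limit point.
  x = 73: open {73} ∋ x has {73} ∩ (A ∖ {73}) = ∅, so x is NOT a limit point.
  x = 74: open {74} ∋ x has {74} ∩ (A ∖ {74}) = ∅, so x is NOT a limit point.
Collecting: A' = ∅.


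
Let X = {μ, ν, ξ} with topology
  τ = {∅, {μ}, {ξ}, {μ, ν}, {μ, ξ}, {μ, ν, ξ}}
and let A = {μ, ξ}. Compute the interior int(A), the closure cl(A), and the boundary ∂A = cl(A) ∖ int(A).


int(A) = {μ, ξ}, cl(A) = {μ, ν, ξ}, ∂A = {ν}.

Closed sets in (X, τ) are complements of opens:
  closed(X, τ) = {∅, {ν}, {ξ}, {μ, ν}, {ν, ξ}, {μ, ν, ξ}}.
int(A) = ⋃ {U ∈ τ : U ⊆ A}. Opens contained in A: ∅, {μ}, {ξ}, {μ, ξ}.
Taking the union of these: int(A) = {μ, ξ}.
cl(A) = ⋂ {C closed : A ⊆ C}. Closed sets containing A: {μ, ν, ξ}.
Intersecting these: cl(A) = {μ, ν, ξ}.
∂A = cl(A) ∖ int(A) = {μ, ν, ξ} ∖ {μ, ξ} = {ν}.


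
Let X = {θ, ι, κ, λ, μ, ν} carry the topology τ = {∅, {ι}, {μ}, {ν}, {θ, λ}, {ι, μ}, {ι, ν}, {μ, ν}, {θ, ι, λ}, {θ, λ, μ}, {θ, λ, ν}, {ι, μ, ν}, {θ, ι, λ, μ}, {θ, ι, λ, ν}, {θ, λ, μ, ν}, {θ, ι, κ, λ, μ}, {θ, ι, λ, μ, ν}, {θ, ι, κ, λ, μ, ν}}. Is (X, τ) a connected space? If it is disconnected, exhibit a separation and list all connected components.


(X, τ) is disconnected; components = [{ν}, {θ, ι, κ, λ, μ}].

Find clopen sets (U ∈ τ with X ∖ U ∈ τ):
  U = ∅, X ∖ U = {θ, ι, κ, λ, μ, ν} — both open, so U is clopen.
  U = {ν}, X ∖ U = {θ, ι, κ, λ, μ} — both open, so U is clopen.
  U = {θ, ι, κ, λ, μ}, X ∖ U = {ν} — both open, so U is clopen.
  U = {θ, ι, κ, λ, μ, ν}, X ∖ U = ∅ — both open, so U is clopen.
Nontrivial clopen(s) exist: e.g. {ν}. So (X, τ) is disconnected.
Compute connected components by grouping points that agree on all clopens:
  component: {ν}
  component: {θ, ι, κ, λ, μ}


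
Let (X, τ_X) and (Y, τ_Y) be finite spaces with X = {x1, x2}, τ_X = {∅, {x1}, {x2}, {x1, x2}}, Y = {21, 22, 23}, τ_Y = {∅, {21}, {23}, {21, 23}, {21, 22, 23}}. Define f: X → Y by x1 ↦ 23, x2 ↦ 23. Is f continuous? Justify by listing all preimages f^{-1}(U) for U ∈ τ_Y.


f IS continuous.

Compute f^{-1}(U) for each U ∈ τ_Y:
  U = ∅: f^{-1}(U) = ∅ ∈ τ_X ✓.
  U = {21}: f^{-1}(U) = ∅ ∈ τ_X ✓.
  U = {23}: f^{-1}(U) = {x1, x2} ∈ τ_X ✓.
  U = {21, 23}: f^{-1}(U) = {x1, x2} ∈ τ_X ✓.
  U = {21, 22, 23}: f^{-1}(U) = {x1, x2} ∈ τ_X ✓.
Every preimage lies in τ_X, so f IS continuous.


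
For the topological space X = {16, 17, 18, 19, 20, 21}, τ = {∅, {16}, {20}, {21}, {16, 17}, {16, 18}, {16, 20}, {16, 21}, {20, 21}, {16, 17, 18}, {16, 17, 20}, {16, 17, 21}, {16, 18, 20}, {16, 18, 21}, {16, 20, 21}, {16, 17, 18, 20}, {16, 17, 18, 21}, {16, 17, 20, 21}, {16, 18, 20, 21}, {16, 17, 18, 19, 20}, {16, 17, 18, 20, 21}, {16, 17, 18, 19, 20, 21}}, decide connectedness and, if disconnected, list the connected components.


(X, τ) is disconnected; components = [{21}, {16, 17, 18, 19, 20}].

Find clopen sets (U ∈ τ with X ∖ U ∈ τ):
  U = ∅, X ∖ U = {16, 17, 18, 19, 20, 21} — both open, so U is clopen.
  U = {21}, X ∖ U = {16, 17, 18, 19, 20} — both open, so U is clopen.
  U = {16, 17, 18, 19, 20}, X ∖ U = {21} — both open, so U is clopen.
  U = {16, 17, 18, 19, 20, 21}, X ∖ U = ∅ — both open, so U is clopen.
Nontrivial clopen(s) exist: e.g. {16, 17, 18, 19, 20}. So (X, τ) is disconnected.
Compute connected components by grouping points that agree on all clopens:
  component: {21}
  component: {16, 17, 18, 19, 20}


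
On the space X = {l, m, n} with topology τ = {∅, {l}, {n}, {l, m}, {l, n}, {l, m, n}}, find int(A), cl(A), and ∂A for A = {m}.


int(A) = ∅, cl(A) = {m}, ∂A = {m}.

Closed sets in (X, τ) are complements of opens:
  closed(X, τ) = {∅, {m}, {n}, {l, m}, {m, n}, {l, m, n}}.
int(A) = ⋃ {U ∈ τ : U ⊆ A}. Opens contained in A: ∅.
Taking the union of these: int(A) = ∅.
cl(A) = ⋂ {C closed : A ⊆ C}. Closed sets containing A: {m}, {l, m}, {m, n}, {l, m, n}.
Intersecting these: cl(A) = {m}.
∂A = cl(A) ∖ int(A) = {m} ∖ ∅ = {m}.


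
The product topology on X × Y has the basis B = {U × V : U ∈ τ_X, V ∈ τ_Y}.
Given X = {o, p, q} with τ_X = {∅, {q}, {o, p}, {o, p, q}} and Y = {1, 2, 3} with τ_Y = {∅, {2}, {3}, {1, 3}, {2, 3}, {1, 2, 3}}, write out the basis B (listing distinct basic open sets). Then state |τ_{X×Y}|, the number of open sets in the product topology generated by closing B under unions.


Basis B = {∅ × ∅, {q} × {2}, {q} × {3}, {o, p} × {2}, {o, p} × {3}, {q} × {1, 3}, {q} × {2, 3}, {o, p, q} × {2}, {o, p, q} × {3}, {q} × {1, 2, 3}, {o, p} × {1, 3}, {o, p} × {2, 3}, {o, p} × {1, 2, 3}, {o, p, q} × {1, 3}, {o, p, q} × {2, 3}, {o, p, q} × {1, 2, 3}}; |τ_{X×Y}| = 36.

Enumerate products U × V with U ∈ τ_X, V ∈ τ_Y (deduplicated):
  ∅ × ∅ = {} (∅)
  {q} × {2} = {(q,2)}
  {q} × {3} = {(q,3)}
  {o, p} × {2} = {(o,2), (p,2)}
  {o, p} × {3} = {(o,3), (p,3)}
  {q} × {1, 3} = {(q,1), (q,3)}
  {q} × {2, 3} = {(q,2), (q,3)}
  {o, p, q} × {2} = {(o,2), (p,2), (q,2)}
  {o, p, q} × {3} = {(o,3), (p,3), (q,3)}
  {q} × {1, 2, 3} = {(q,1), (q,2), (q,3)}
  {o, p} × {1, 3} = {(o,1), (o,3), (p,1), (p,3)}
  {o, p} × {2, 3} = {(o,2), (o,3), (p,2), (p,3)}
  {o, p} × {1, 2, 3} = {(o,1), (o,2), (o,3), (p,1), (p,2), (p,3)}
  {o, p, q} × {1, 3} = {(o,1), (o,3), (p,1), (p,3), (q,1), (q,3)}
  {o, p, q} × {2, 3} = {(o,2), (o,3), (p,2), (p,3), (q,2), (q,3)}
  {o, p, q} × {1, 2, 3} = {(o,1), (o,2), (o,3), (p,1), (p,2), (p,3), (q,1), (q,2), (q,3)}
These 16 distinct sets form the basis B.
Close under arbitrary unions to get τ_{X×Y}; counting gives |τ_{X×Y}| = 36.


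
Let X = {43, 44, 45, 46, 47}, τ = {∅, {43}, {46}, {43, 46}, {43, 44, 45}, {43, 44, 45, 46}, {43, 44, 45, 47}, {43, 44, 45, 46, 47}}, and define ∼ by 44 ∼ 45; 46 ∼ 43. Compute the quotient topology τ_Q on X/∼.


X/∼ = {[43=46], [44=45], [47]}; |τ_Q| = 4.

Equivalence classes: [43=46], [44=45], [47].
Quotient map π: X → X/∼ sends 43 ↦ [43=46], 44 ↦ [44=45], 45 ↦ [44=45], 46 ↦ [43=46], 47 ↦ [47].
For each subset V ⊆ X/∼, compute π^{-1}(V) ⊆ X and check whether π^{-1}(V) ∈ τ. V is open in τ_Q iff π^{-1}(V) ∈ τ.
  V = {}: π^{-1}(V) = ∅ ∈ τ ✓.
  V = {[43=46]}: π^{-1}(V) = {43, 46} ∈ τ ✓.
  V = {[44=45]}: π^{-1}(V) = {44, 45} ∉ τ ✗.
  V = {[43=46], [44=45]}: π^{-1}(V) = {43, 44, 45, 46} ∈ τ ✓.
  V = {[47]}: π^{-1}(V) = {47} ∉ τ ✗.
  V = {[43=46], [47]}: π^{-1}(V) = {43, 46, 47} ∉ τ ✗.
  V = {[44=45], [47]}: π^{-1}(V) = {44, 45, 47} ∉ τ ✗.
  V = {[43=46], [44=45], [47]}: π^{-1}(V) = {43, 44, 45, 46, 47} ∈ τ ✓.
Open sets in the quotient: τ_Q = {{}, {[43=46]}, {[43=46], [44=45]}, {[43=46], [44=45], [47]}} (4 elements).


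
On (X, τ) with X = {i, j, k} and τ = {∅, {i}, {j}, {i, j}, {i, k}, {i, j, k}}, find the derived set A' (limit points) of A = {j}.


A' = ∅

For each x ∈ X, list the open sets U ∈ τ with x ∈ U, then check whether U ∩ (A ∖ {x}) ≠ ∅ for every such U.
  x = i: open {i} ∋ x has {i} ∩ (A ∖ {i}) = ∅, so x is NOT a limit point.
  x = j: open {j} ∋ x has {j} ∩ (A ∖ {j}) = ∅, so x is NOT a limit point.
  x = k: open {i, k} ∋ x has {i, k} ∩ (A ∖ {k}) = ∅, so x is NOT a limit point.
Collecting: A' = ∅.


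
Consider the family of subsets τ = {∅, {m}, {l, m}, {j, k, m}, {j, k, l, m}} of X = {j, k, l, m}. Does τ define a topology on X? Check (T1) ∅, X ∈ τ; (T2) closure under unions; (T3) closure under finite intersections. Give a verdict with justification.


τ IS a topology on X.

Axiom (T1): ∅ ∈ τ? Yes; X ∈ τ? Yes.
Axiom (T2/T3): check pairwise unions and intersections of members of τ.
All pairwise intersections and unions checked — each lies in τ. Therefore τ satisfies (T1), (T2), (T3): it IS a topology on X.


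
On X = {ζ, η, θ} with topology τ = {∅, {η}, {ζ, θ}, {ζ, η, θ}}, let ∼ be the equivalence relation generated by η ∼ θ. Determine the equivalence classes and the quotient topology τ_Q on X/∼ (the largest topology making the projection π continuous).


X/∼ = {[ζ], [η=θ]}; |τ_Q| = 2.

Equivalence classes: [ζ], [η=θ].
Quotient map π: X → X/∼ sends ζ ↦ [ζ], η ↦ [η=θ], θ ↦ [η=θ].
For each subset V ⊆ X/∼, compute π^{-1}(V) ⊆ X and check whether π^{-1}(V) ∈ τ. V is open in τ_Q iff π^{-1}(V) ∈ τ.
  V = {}: π^{-1}(V) = ∅ ∈ τ ✓.
  V = {[ζ]}: π^{-1}(V) = {ζ} ∉ τ ✗.
  V = {[η=θ]}: π^{-1}(V) = {η, θ} ∉ τ ✗.
  V = {[ζ], [η=θ]}: π^{-1}(V) = {ζ, η, θ} ∈ τ ✓.
Open sets in the quotient: τ_Q = {{}, {[ζ], [η=θ]}} (2 elements).


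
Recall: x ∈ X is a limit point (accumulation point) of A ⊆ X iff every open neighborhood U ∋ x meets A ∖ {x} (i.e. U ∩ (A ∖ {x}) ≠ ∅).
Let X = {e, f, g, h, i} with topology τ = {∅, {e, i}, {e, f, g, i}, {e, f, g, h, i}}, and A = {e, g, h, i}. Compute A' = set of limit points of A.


A' = {e, f, g, h, i}

For each x ∈ X, list the open sets U ∈ τ with x ∈ U, then check whether U ∩ (A ∖ {x}) ≠ ∅ for every such U.
  x = e: opens ∋ x are {e, i}, {e, f, g, i}, {e, f, g, h, i}; each meets A ∖ {e}, so x IS a limit point.
  x = f: opens ∋ x are {e, f, g, i}, {e, f, g, h, i}; each meets A ∖ {f}, so x IS a limit point.
  x = g: opens ∋ x are {e, f, g, i}, {e, f, g, h, i}; each meets A ∖ {g}, so x IS a limit point.
  x = h: opens ∋ x are {e, f, g, h, i}; each meets A ∖ {h}, so x IS a limit point.
  x = i: opens ∋ x are {e, i}, {e, f, g, i}, {e, f, g, h, i}; each meets A ∖ {i}, so x IS a limit point.
Collecting: A' = {e, f, g, h, i}.


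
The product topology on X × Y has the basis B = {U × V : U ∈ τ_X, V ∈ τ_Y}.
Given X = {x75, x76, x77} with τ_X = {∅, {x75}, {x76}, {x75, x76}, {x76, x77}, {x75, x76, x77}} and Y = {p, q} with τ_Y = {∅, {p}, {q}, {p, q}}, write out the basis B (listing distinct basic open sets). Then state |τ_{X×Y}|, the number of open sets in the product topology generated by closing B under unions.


Basis B = {∅ × ∅, {x75} × {p}, {x75} × {q}, {x76} × {p}, {x76} × {q}, {x75} × {p, q}, {x75, x76} × {p}, {x75, x76} × {q}, {x76} × {p, q}, {x76, x77} × {p}, {x76, x77} × {q}, {x75, x76, x77} × {p}, {x75, x76, x77} × {q}, {x75, x76} × {p, q}, {x76, x77} × {p, q}, {x75, x76, x77} × {p, q}}; |τ_{X×Y}| = 36.

Enumerate products U × V with U ∈ τ_X, V ∈ τ_Y (deduplicated):
  ∅ × ∅ = {} (∅)
  {x75} × {p} = {(x75,p)}
  {x75} × {q} = {(x75,q)}
  {x76} × {p} = {(x76,p)}
  {x76} × {q} = {(x76,q)}
  {x75} × {p, q} = {(x75,p), (x75,q)}
  {x75, x76} × {p} = {(x75,p), (x76,p)}
  {x75, x76} × {q} = {(x75,q), (x76,q)}
  {x76} × {p, q} = {(x76,p), (x76,q)}
  {x76, x77} × {p} = {(x76,p), (x77,p)}
  {x76, x77} × {q} = {(x76,q), (x77,q)}
  {x75, x76, x77} × {p} = {(x75,p), (x76,p), (x77,p)}
  {x75, x76, x77} × {q} = {(x75,q), (x76,q), (x77,q)}
  {x75, x76} × {p, q} = {(x75,p), (x75,q), (x76,p), (x76,q)}
  {x76, x77} × {p, q} = {(x76,p), (x76,q), (x77,p), (x77,q)}
  {x75, x76, x77} × {p, q} = {(x75,p), (x75,q), (x76,p), (x76,q), (x77,p), (x77,q)}
These 16 distinct sets form the basis B.
Close under arbitrary unions to get τ_{X×Y}; counting gives |τ_{X×Y}| = 36.


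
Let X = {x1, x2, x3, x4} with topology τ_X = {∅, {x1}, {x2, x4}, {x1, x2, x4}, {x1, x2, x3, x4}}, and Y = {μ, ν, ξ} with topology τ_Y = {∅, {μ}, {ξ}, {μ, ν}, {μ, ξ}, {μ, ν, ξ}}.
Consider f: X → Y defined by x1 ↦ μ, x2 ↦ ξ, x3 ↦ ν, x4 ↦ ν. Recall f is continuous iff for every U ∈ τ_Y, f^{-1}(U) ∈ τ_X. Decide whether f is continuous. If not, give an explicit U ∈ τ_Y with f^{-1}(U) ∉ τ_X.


f is NOT continuous.

Compute f^{-1}(U) for each U ∈ τ_Y:
  U = ∅: f^{-1}(U) = ∅ ∈ τ_X ✓.
  U = {μ}: f^{-1}(U) = {x1} ∈ τ_X ✓.
  U = {ξ}: f^{-1}(U) = {x2} ∉ τ_X ✗.
  U = {μ, ν}: f^{-1}(U) = {x1, x3, x4} ∉ τ_X ✗.
  U = {μ, ξ}: f^{-1}(U) = {x1, x2} ∉ τ_X ✗.
  U = {μ, ν, ξ}: f^{-1}(U) = {x1, x2, x3, x4} ∈ τ_X ✓.
Found U = {ξ} with f^{-1}(U) = {x2} not in τ_X. Therefore f is NOT continuous.


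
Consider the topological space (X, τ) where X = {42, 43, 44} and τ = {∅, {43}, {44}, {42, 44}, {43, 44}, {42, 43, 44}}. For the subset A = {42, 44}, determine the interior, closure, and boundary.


int(A) = {42, 44}, cl(A) = {42, 44}, ∂A = ∅.

Closed sets in (X, τ) are complements of opens:
  closed(X, τ) = {∅, {42}, {43}, {42, 43}, {42, 44}, {42, 43, 44}}.
int(A) = ⋃ {U ∈ τ : U ⊆ A}. Opens contained in A: ∅, {44}, {42, 44}.
Taking the union of these: int(A) = {42, 44}.
cl(A) = ⋂ {C closed : A ⊆ C}. Closed sets containing A: {42, 44}, {42, 43, 44}.
Intersecting these: cl(A) = {42, 44}.
∂A = cl(A) ∖ int(A) = {42, 44} ∖ {42, 44} = ∅.


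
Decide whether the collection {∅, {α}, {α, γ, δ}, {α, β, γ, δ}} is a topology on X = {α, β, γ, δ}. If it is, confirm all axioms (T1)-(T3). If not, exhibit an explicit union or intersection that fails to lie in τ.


τ IS a topology on X.

Axiom (T1): ∅ ∈ τ? Yes; X ∈ τ? Yes.
Axiom (T2/T3): check pairwise unions and intersections of members of τ.
All pairwise intersections and unions checked — each lies in τ. Therefore τ satisfies (T1), (T2), (T3): it IS a topology on X.


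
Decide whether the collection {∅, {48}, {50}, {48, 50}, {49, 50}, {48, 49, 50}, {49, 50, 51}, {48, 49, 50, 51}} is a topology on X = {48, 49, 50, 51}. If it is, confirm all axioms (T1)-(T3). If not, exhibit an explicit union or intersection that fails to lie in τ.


τ IS a topology on X.

Axiom (T1): ∅ ∈ τ? Yes; X ∈ τ? Yes.
Axiom (T2/T3): check pairwise unions and intersections of members of τ.
All pairwise intersections and unions checked — each lies in τ. Therefore τ satisfies (T1), (T2), (T3): it IS a topology on X.


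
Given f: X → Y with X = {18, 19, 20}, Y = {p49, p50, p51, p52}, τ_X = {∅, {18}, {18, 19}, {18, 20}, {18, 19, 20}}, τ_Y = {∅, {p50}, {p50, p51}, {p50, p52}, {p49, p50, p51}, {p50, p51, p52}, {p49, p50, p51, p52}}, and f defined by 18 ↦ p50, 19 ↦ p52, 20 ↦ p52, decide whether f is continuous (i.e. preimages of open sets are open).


f IS continuous.

Compute f^{-1}(U) for each U ∈ τ_Y:
  U = ∅: f^{-1}(U) = ∅ ∈ τ_X ✓.
  U = {p50}: f^{-1}(U) = {18} ∈ τ_X ✓.
  U = {p50, p51}: f^{-1}(U) = {18} ∈ τ_X ✓.
  U = {p50, p52}: f^{-1}(U) = {18, 19, 20} ∈ τ_X ✓.
  U = {p49, p50, p51}: f^{-1}(U) = {18} ∈ τ_X ✓.
  U = {p50, p51, p52}: f^{-1}(U) = {18, 19, 20} ∈ τ_X ✓.
  U = {p49, p50, p51, p52}: f^{-1}(U) = {18, 19, 20} ∈ τ_X ✓.
Every preimage lies in τ_X, so f IS continuous.


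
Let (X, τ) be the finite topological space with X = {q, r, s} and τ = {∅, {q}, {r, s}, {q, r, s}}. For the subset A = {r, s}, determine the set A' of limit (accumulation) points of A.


A' = {r, s}

For each x ∈ X, list the open sets U ∈ τ with x ∈ U, then check whether U ∩ (A ∖ {x}) ≠ ∅ for every such U.
  x = q: open {q} ∋ x has {q} ∩ (A ∖ {q}) = ∅, so x is NOT a limit point.
  x = r: opens ∋ x are {r, s}, {q, r, s}; each meets A ∖ {r}, so x IS a limit point.
  x = s: opens ∋ x are {r, s}, {q, r, s}; each meets A ∖ {s}, so x IS a limit point.
Collecting: A' = {r, s}.


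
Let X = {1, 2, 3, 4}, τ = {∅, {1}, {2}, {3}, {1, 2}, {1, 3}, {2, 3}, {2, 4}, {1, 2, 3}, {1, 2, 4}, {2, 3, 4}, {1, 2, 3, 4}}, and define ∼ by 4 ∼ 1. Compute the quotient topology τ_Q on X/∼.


X/∼ = {[1=4], [2], [3]}; |τ_Q| = 6.

Equivalence classes: [1=4], [2], [3].
Quotient map π: X → X/∼ sends 1 ↦ [1=4], 2 ↦ [2], 3 ↦ [3], 4 ↦ [1=4].
For each subset V ⊆ X/∼, compute π^{-1}(V) ⊆ X and check whether π^{-1}(V) ∈ τ. V is open in τ_Q iff π^{-1}(V) ∈ τ.
  V = {}: π^{-1}(V) = ∅ ∈ τ ✓.
  V = {[1=4]}: π^{-1}(V) = {1, 4} ∉ τ ✗.
  V = {[2]}: π^{-1}(V) = {2} ∈ τ ✓.
  V = {[1=4], [2]}: π^{-1}(V) = {1, 2, 4} ∈ τ ✓.
  V = {[3]}: π^{-1}(V) = {3} ∈ τ ✓.
  V = {[1=4], [3]}: π^{-1}(V) = {1, 3, 4} ∉ τ ✗.
  V = {[2], [3]}: π^{-1}(V) = {2, 3} ∈ τ ✓.
  V = {[1=4], [2], [3]}: π^{-1}(V) = {1, 2, 3, 4} ∈ τ ✓.
Open sets in the quotient: τ_Q = {{}, {[2]}, {[1=4], [2]}, {[3]}, {[2], [3]}, {[1=4], [2], [3]}} (6 elements).


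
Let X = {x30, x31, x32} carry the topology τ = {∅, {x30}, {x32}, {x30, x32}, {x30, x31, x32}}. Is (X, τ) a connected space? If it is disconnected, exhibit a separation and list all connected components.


(X, τ) is connected.

Find clopen sets (U ∈ τ with X ∖ U ∈ τ):
  U = ∅, X ∖ U = {x30, x31, x32} — both open, so U is clopen.
  U = {x30, x31, x32}, X ∖ U = ∅ — both open, so U is clopen.
Only trivial clopens (∅ and X) exist, so (X, τ) is connected.
Compute connected components by grouping points that agree on all clopens:
  component: {x30, x31, x32}


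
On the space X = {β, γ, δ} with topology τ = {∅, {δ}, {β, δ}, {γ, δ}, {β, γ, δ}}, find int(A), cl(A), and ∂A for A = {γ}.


int(A) = ∅, cl(A) = {γ}, ∂A = {γ}.

Closed sets in (X, τ) are complements of opens:
  closed(X, τ) = {∅, {β}, {γ}, {β, γ}, {β, γ, δ}}.
int(A) = ⋃ {U ∈ τ : U ⊆ A}. Opens contained in A: ∅.
Taking the union of these: int(A) = ∅.
cl(A) = ⋂ {C closed : A ⊆ C}. Closed sets containing A: {γ}, {β, γ}, {β, γ, δ}.
Intersecting these: cl(A) = {γ}.
∂A = cl(A) ∖ int(A) = {γ} ∖ ∅ = {γ}.


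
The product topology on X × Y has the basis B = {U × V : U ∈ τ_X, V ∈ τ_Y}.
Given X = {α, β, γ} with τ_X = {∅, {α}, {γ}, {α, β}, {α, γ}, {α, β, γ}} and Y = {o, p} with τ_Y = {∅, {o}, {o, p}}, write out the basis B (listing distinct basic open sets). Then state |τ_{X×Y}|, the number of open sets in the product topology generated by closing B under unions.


Basis B = {∅ × ∅, {α} × {o}, {γ} × {o}, {α} × {o, p}, {α, β} × {o}, {α, γ} × {o}, {γ} × {o, p}, {α, β, γ} × {o}, {α, β} × {o, p}, {α, γ} × {o, p}, {α, β, γ} × {o, p}}; |τ_{X×Y}| = 18.

Enumerate products U × V with U ∈ τ_X, V ∈ τ_Y (deduplicated):
  ∅ × ∅ = {} (∅)
  {α} × {o} = {(α,o)}
  {γ} × {o} = {(γ,o)}
  {α} × {o, p} = {(α,o), (α,p)}
  {α, β} × {o} = {(α,o), (β,o)}
  {α, γ} × {o} = {(α,o), (γ,o)}
  {γ} × {o, p} = {(γ,o), (γ,p)}
  {α, β, γ} × {o} = {(α,o), (β,o), (γ,o)}
  {α, β} × {o, p} = {(α,o), (α,p), (β,o), (β,p)}
  {α, γ} × {o, p} = {(α,o), (α,p), (γ,o), (γ,p)}
  {α, β, γ} × {o, p} = {(α,o), (α,p), (β,o), (β,p), (γ,o), (γ,p)}
These 11 distinct sets form the basis B.
Close under arbitrary unions to get τ_{X×Y}; counting gives |τ_{X×Y}| = 18.


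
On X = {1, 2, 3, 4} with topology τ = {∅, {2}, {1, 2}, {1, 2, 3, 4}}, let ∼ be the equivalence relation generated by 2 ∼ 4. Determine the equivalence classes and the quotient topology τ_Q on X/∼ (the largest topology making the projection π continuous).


X/∼ = {[1], [2=4], [3]}; |τ_Q| = 2.

Equivalence classes: [1], [2=4], [3].
Quotient map π: X → X/∼ sends 1 ↦ [1], 2 ↦ [2=4], 3 ↦ [3], 4 ↦ [2=4].
For each subset V ⊆ X/∼, compute π^{-1}(V) ⊆ X and check whether π^{-1}(V) ∈ τ. V is open in τ_Q iff π^{-1}(V) ∈ τ.
  V = {}: π^{-1}(V) = ∅ ∈ τ ✓.
  V = {[1]}: π^{-1}(V) = {1} ∉ τ ✗.
  V = {[2=4]}: π^{-1}(V) = {2, 4} ∉ τ ✗.
  V = {[1], [2=4]}: π^{-1}(V) = {1, 2, 4} ∉ τ ✗.
  V = {[3]}: π^{-1}(V) = {3} ∉ τ ✗.
  V = {[1], [3]}: π^{-1}(V) = {1, 3} ∉ τ ✗.
  V = {[2=4], [3]}: π^{-1}(V) = {2, 3, 4} ∉ τ ✗.
  V = {[1], [2=4], [3]}: π^{-1}(V) = {1, 2, 3, 4} ∈ τ ✓.
Open sets in the quotient: τ_Q = {{}, {[1], [2=4], [3]}} (2 elements).


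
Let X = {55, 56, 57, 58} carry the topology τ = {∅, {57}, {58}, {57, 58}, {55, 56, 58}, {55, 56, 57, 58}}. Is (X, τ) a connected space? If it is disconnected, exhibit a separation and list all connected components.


(X, τ) is disconnected; components = [{57}, {55, 56, 58}].

Find clopen sets (U ∈ τ with X ∖ U ∈ τ):
  U = ∅, X ∖ U = {55, 56, 57, 58} — both open, so U is clopen.
  U = {57}, X ∖ U = {55, 56, 58} — both open, so U is clopen.
  U = {55, 56, 58}, X ∖ U = {57} — both open, so U is clopen.
  U = {55, 56, 57, 58}, X ∖ U = ∅ — both open, so U is clopen.
Nontrivial clopen(s) exist: e.g. {57}. So (X, τ) is disconnected.
Compute connected components by grouping points that agree on all clopens:
  component: {57}
  component: {55, 56, 58}


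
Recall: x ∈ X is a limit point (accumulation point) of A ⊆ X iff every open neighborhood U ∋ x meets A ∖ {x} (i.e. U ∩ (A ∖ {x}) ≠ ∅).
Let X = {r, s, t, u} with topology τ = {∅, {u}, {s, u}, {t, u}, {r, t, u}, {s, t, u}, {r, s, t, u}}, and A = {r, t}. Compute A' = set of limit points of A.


A' = {r}

For each x ∈ X, list the open sets U ∈ τ with x ∈ U, then check whether U ∩ (A ∖ {x}) ≠ ∅ for every such U.
  x = r: opens ∋ x are {r, t, u}, {r, s, t, u}; each meets A ∖ {r}, so x IS a limit point.
  x = s: open {s, u} ∋ x has {s, u} ∩ (A ∖ {s}) = ∅, so x is NOT a limit point.
  x = t: open {t, u} ∋ x has {t, u} ∩ (A ∖ {t}) = ∅, so x is NOT a limit point.
  x = u: open {u} ∋ x has {u} ∩ (A ∖ {u}) = ∅, so x is NOT a limit point.
Collecting: A' = {r}.


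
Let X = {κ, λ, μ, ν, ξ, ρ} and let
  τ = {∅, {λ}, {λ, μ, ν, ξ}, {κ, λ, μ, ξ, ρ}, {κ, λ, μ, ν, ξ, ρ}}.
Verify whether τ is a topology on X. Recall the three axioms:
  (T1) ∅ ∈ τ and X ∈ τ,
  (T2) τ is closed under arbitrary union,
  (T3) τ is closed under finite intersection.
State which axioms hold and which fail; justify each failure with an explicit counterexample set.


τ is NOT a topology on X.

Axiom (T1): ∅ ∈ τ? Yes; X ∈ τ? Yes.
Axiom (T2/T3): check pairwise unions and intersections of members of τ.
Counterexample for (T3): {λ, μ, ν, ξ} ∩ {κ, λ, μ, ξ, ρ} = {λ, μ, ξ} ∉ τ. Therefore τ is NOT a topology.


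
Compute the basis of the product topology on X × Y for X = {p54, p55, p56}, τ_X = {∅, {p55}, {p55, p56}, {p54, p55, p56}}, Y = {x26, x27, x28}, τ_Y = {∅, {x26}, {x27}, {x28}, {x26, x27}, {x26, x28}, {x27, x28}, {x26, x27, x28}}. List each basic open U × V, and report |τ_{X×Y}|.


Basis B = {∅ × ∅, {p55} × {x26}, {p55} × {x27}, {p55} × {x28}, {p55} × {x26, x27}, {p55} × {x26, x28}, {p55, p56} × {x26}, {p55} × {x27, x28}, {p55, p56} × {x27}, {p55, p56} × {x28}, {p54, p55, p56} × {x26}, {p54, p55, p56} × {x27}, {p54, p55, p56} × {x28}, {p55} × {x26, x27, x28}, {p55, p56} × {x26, x27}, {p55, p56} × {x26, x28}, {p55, p56} × {x27, x28}, {p54, p55, p56} × {x26, x27}, {p54, p55, p56} × {x26, x28}, {p54, p55, p56} × {x27, x28}, {p55, p56} × {x26, x27, x28}, {p54, p55, p56} × {x26, x27, x28}}; |τ_{X×Y}| = 64.

Enumerate products U × V with U ∈ τ_X, V ∈ τ_Y (deduplicated):
  ∅ × ∅ = {} (∅)
  {p55} × {x26} = {(p55,x26)}
  {p55} × {x27} = {(p55,x27)}
  {p55} × {x28} = {(p55,x28)}
  {p55} × {x26, x27} = {(p55,x26), (p55,x27)}
  {p55} × {x26, x28} = {(p55,x26), (p55,x28)}
  {p55, p56} × {x26} = {(p55,x26), (p56,x26)}
  {p55} × {x27, x28} = {(p55,x27), (p55,x28)}
  {p55, p56} × {x27} = {(p55,x27), (p56,x27)}
  {p55, p56} × {x28} = {(p55,x28), (p56,x28)}
  {p54, p55, p56} × {x26} = {(p54,x26), (p55,x26), (p56,x26)}
  {p54, p55, p56} × {x27} = {(p54,x27), (p55,x27), (p56,x27)}
  {p54, p55, p56} × {x28} = {(p54,x28), (p55,x28), (p56,x28)}
  {p55} × {x26, x27, x28} = {(p55,x26), (p55,x27), (p55,x28)}
  {p55, p56} × {x26, x27} = {(p55,x26), (p55,x27), (p56,x26), (p56,x27)}
  {p55, p56} × {x26, x28} = {(p55,x26), (p55,x28), (p56,x26), (p56,x28)}
  {p55, p56} × {x27, x28} = {(p55,x27), (p55,x28), (p56,x27), (p56,x28)}
  {p54, p55, p56} × {x26, x27} = {(p54,x26), (p54,x27), (p55,x26), (p55,x27), (p56,x26), (p56,x27)}
  {p54, p55, p56} × {x26, x28} = {(p54,x26), (p54,x28), (p55,x26), (p55,x28), (p56,x26), (p56,x28)}
  {p54, p55, p56} × {x27, x28} = {(p54,x27), (p54,x28), (p55,x27), (p55,x28), (p56,x27), (p56,x28)}
  {p55, p56} × {x26, x27, x28} = {(p55,x26), (p55,x27), (p55,x28), (p56,x26), (p56,x27), (p56,x28)}
  {p54, p55, p56} × {x26, x27, x28} = {(p54,x26), (p54,x27), (p54,x28), (p55,x26), (p55,x27), (p55,x28), (p56,x26), (p56,x27), (p56,x28)}
These 22 distinct sets form the basis B.
Close under arbitrary unions to get τ_{X×Y}; counting gives |τ_{X×Y}| = 64.
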